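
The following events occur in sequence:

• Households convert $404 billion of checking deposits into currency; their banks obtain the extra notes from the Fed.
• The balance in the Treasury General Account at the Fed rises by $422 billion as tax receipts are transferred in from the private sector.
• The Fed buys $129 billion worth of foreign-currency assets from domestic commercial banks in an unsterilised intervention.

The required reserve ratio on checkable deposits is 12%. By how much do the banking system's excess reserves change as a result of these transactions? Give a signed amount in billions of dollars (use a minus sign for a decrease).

Currency withdrawal $404 billion: reserves −$404B, deposits −$404B.
Government account inflow $422 billion: reserves −$422B, deposits −$422B.
FX purchase $129 billion: reserves +$129B, deposits 0.
Totals: Δreserves = −$697B, Δdeposits = −$826B.
Δrequired reserves = 12% × −$826B = −$99.12B.
Δexcess reserves = Δreserves − Δrequired = −$697B − (−$99.12B) = -$597.88 billion.

-$597.88 billion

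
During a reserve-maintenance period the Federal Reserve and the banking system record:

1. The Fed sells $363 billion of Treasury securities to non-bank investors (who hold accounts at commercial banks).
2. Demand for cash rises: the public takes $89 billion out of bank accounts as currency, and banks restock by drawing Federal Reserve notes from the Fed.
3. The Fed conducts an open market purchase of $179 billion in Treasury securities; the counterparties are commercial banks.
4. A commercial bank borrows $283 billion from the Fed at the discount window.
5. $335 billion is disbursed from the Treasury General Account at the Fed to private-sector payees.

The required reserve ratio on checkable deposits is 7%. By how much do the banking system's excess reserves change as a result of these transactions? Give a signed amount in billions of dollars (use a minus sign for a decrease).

+$353.19 billion

Asset sale (to non-banks) $363 billion: reserves −$363B, deposits −$363B.
Currency withdrawal $89 billion: reserves −$89B, deposits −$89B.
OMO purchase (from banks) $179 billion: reserves +$179B, deposits 0.
Discount-window loan $283 billion: reserves +$283B, deposits 0.
Government spending $335 billion: reserves +$335B, deposits +$335B.
Totals: Δreserves = +$345B, Δdeposits = −$117B.
Δrequired reserves = 7% × −$117B = −$8.19B.
Δexcess reserves = Δreserves − Δrequired = +$345B − (−$8.19B) = +$353.19 billion.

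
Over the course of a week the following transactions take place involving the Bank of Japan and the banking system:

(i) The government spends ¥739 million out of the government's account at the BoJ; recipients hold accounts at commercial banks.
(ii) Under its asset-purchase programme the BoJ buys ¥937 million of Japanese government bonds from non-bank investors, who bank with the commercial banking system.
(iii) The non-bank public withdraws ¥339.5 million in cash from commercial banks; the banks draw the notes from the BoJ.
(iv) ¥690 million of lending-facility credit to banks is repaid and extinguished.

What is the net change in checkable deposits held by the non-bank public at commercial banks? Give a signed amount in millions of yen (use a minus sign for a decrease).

BoJ balance sheet:
  Assets:      Securities +¥937M, Loans to banks −¥690M
  Liabilities: Bank reserves +¥646.5M, Currency in circulation +¥339.5M, Government deposits −¥739M
Commercial banking system:
  Assets:      Reserves at CB +¥646.5M
  Liabilities: Checkable deposits +¥1336.5M, Borrowings from CB −¥690M
So the change in checkable deposits held by the non-bank public at commercial banks is +¥1336.5 million.

+¥1336.5 million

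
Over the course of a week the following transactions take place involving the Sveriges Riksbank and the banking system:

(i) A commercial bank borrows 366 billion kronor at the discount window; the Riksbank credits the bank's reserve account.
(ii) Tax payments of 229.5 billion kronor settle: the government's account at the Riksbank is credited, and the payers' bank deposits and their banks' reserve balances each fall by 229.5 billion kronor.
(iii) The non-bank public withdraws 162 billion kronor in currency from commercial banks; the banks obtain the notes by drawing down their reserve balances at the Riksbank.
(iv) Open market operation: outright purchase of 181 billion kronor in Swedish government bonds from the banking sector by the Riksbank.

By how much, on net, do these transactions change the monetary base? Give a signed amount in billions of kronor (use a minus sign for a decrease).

Discount-window loan 366 billion kronor: Riksbank balance sheet expands → +366B.
Government account inflow 229.5 billion kronor: reserves shift to a non-base liability → −229.5B.
Currency withdrawal 162 billion kronor: just a shift between currency and reserves — both are base money → 0.
OMO purchase (from banks) 181 billion kronor: Riksbank balance sheet expands → +181B.
Net: 366 − 229.5 + 0 + 181 = +317.5 billion.

+317.5 billion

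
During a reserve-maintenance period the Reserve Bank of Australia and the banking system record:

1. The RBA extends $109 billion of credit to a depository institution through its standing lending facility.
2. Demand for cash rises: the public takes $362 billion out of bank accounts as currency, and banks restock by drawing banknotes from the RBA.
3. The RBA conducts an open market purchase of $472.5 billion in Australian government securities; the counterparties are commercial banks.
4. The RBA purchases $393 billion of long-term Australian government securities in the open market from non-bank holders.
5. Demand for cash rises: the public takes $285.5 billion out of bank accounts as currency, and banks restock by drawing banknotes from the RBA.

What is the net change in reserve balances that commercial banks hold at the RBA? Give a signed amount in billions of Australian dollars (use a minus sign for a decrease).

RBA balance sheet:
  Assets:      Securities +$865.5B, Loans to banks +$109B
  Liabilities: Bank reserves +$327B, Currency in circulation +$647.5B
Commercial banking system:
  Assets:      Reserves at CB +$327B, Securities −$472.5B
  Liabilities: Checkable deposits −$254.5B, Borrowings from CB +$109B
So the change in reserve balances that commercial banks hold at the RBA is +$327 billion.

+$327 billion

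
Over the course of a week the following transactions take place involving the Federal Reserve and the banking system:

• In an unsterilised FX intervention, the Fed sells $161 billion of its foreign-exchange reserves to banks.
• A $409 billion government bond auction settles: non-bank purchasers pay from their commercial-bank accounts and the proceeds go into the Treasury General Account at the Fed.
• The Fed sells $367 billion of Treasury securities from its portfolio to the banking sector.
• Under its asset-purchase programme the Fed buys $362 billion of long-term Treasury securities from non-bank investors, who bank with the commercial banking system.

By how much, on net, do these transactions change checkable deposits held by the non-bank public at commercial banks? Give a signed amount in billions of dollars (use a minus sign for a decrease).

-$47 billion

Fed balance sheet:
  Assets:      Securities −$5B, Foreign assets −$161B
  Liabilities: Bank reserves −$575B, Government deposits +$409B
Commercial banking system:
  Assets:      Reserves at CB −$575B, Securities +$367B, Foreign assets +$161B
  Liabilities: Checkable deposits −$47B
So the change in checkable deposits held by the non-bank public at commercial banks is -$47 billion.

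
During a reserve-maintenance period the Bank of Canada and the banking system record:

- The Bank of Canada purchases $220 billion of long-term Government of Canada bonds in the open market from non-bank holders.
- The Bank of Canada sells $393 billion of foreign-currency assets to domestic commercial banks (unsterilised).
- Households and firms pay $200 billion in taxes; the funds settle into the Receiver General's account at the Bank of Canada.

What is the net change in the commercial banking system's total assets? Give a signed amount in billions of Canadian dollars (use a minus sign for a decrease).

Asset purchase (from non-banks) $220 billion: bank balance sheets expand → +$220B.
FX sale $393 billion: just an asset swap on bank balance sheets → 0.
Government account inflow $200 billion: bank balance sheets shrink → −$200B.
Net: 220 + 0 − 200 = +$20 billion.

+$20 billion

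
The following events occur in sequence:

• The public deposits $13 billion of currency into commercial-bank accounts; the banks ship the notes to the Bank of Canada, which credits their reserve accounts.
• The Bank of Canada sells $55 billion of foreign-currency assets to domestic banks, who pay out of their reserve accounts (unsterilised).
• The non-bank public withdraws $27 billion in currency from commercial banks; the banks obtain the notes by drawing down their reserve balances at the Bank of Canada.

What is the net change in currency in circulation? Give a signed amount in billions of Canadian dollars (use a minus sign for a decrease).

+$14 billion

Currency deposit $13 billion: notes return to the central bank → −$13B.
FX sale $55 billion: no currency enters or leaves circulation → 0.
Currency withdrawal $27 billion: notes leave the central bank → +$27B.
Net: −13 + 0 + 27 = +$14 billion.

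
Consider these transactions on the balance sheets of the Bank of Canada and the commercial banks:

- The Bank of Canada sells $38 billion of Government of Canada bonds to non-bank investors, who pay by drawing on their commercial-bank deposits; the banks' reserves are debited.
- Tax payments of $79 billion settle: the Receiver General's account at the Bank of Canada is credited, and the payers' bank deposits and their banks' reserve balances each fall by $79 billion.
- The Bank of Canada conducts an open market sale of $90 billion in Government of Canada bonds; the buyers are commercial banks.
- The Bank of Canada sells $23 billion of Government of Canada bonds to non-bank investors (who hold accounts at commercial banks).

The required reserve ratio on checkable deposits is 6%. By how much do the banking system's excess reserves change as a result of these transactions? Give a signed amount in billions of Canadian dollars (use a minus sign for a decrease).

Asset sale (to non-banks) $38 billion: reserves −$38B, deposits −$38B.
Government account inflow $79 billion: reserves −$79B, deposits −$79B.
OMO sale (to banks) $90 billion: reserves −$90B, deposits 0.
Asset sale (to non-banks) $23 billion: reserves −$23B, deposits −$23B.
Totals: Δreserves = −$230B, Δdeposits = −$140B.
Δrequired reserves = 6% × −$140B = −$8.4B.
Δexcess reserves = Δreserves − Δrequired = −$230B − (−$8.4B) = -$221.6 billion.

-$221.6 billion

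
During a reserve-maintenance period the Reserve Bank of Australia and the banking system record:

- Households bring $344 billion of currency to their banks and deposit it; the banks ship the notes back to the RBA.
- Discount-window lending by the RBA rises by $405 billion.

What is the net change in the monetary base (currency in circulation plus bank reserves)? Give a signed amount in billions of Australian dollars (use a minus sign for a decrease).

RBA balance sheet:
  Assets:      Loans to banks +$405B
  Liabilities: Bank reserves +$749B, Currency in circulation −$344B
Monetary base = currency + reserves: −$344B + (+$749B) = +$405 billion.

+$405 billion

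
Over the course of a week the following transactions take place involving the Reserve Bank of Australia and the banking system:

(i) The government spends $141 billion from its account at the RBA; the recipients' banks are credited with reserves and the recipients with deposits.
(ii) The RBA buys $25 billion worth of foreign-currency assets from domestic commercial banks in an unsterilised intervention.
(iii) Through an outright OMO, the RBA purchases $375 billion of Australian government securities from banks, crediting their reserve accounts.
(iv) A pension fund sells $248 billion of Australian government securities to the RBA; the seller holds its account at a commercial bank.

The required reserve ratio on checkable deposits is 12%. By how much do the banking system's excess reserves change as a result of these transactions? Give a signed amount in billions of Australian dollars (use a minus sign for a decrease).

+$742.32 billion

Government spending $141 billion: reserves +$141B, deposits +$141B.
FX purchase $25 billion: reserves +$25B, deposits 0.
OMO purchase (from banks) $375 billion: reserves +$375B, deposits 0.
Asset purchase (from non-banks) $248 billion: reserves +$248B, deposits +$248B.
Totals: Δreserves = +$789B, Δdeposits = +$389B.
Δrequired reserves = 12% × +$389B = +$46.68B.
Δexcess reserves = Δreserves − Δrequired = +$789B − (+$46.68B) = +$742.32 billion.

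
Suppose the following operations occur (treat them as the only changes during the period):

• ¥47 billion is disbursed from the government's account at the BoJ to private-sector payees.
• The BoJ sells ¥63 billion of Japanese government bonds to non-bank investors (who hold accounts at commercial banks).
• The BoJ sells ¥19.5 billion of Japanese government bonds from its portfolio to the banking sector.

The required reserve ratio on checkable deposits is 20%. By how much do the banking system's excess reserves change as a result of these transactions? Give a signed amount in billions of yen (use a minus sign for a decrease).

-¥32.3 billion

Government spending ¥47 billion: reserves +¥47B, deposits +¥47B.
Asset sale (to non-banks) ¥63 billion: reserves −¥63B, deposits −¥63B.
OMO sale (to banks) ¥19.5 billion: reserves −¥19.5B, deposits 0.
Totals: Δreserves = −¥35.5B, Δdeposits = −¥16B.
Δrequired reserves = 20% × −¥16B = −¥3.2B.
Δexcess reserves = Δreserves − Δrequired = −¥35.5B − (−¥3.2B) = -¥32.3 billion.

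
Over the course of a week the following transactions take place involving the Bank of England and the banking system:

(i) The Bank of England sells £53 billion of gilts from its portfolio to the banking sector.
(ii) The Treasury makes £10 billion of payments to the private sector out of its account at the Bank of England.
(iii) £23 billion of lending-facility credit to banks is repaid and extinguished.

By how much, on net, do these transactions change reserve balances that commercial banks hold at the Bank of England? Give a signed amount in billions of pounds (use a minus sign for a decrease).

-£66 billion

Bank of England balance sheet:
  Assets:      Securities −£53B, Loans to banks −£23B
  Liabilities: Bank reserves −£66B, Government deposits −£10B
Commercial banking system:
  Assets:      Reserves at CB −£66B, Securities +£53B
  Liabilities: Checkable deposits +£10B, Borrowings from CB −£23B
So the change in reserve balances that commercial banks hold at the Bank of England is -£66 billion.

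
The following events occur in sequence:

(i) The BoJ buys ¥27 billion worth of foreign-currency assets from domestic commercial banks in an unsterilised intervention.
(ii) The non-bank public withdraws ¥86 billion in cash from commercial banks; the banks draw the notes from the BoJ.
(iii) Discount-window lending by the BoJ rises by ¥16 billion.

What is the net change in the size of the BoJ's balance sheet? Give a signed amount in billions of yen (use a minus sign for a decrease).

+¥43 billion

FX purchase ¥27 billion: a BoJ asset is acquired → +¥27B.
Currency withdrawal ¥86 billion: only the composition of liabilities changes → 0.
Discount-window loan ¥16 billion: a BoJ asset is acquired → +¥16B.
Net: 27 + 0 + 16 = +¥43 billion.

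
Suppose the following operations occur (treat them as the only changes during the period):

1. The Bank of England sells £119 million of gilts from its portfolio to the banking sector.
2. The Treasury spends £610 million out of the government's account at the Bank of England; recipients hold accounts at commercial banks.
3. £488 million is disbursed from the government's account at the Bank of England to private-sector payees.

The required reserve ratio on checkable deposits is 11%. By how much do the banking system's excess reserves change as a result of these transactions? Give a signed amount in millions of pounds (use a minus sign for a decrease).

OMO sale (to banks) £119 million: reserves −£119M, deposits 0.
Government spending £610 million: reserves +£610M, deposits +£610M.
Government spending £488 million: reserves +£488M, deposits +£488M.
Totals: Δreserves = +£979M, Δdeposits = +£1098M.
Δrequired reserves = 11% × +£1098M = +£120.78M.
Δexcess reserves = Δreserves − Δrequired = +£979M − (+£120.78M) = +£858.22 million.

+£858.22 million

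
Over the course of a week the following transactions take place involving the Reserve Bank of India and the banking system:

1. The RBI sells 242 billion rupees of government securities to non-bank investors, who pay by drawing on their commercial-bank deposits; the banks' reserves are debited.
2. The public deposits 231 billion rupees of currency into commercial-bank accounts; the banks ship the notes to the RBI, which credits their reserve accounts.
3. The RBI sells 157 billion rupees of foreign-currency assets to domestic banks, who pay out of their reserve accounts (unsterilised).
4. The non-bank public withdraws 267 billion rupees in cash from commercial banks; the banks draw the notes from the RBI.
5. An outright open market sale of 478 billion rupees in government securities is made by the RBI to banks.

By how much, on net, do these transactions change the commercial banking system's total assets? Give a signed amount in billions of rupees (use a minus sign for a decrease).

Asset sale (to non-banks) 242 billion rupees: bank balance sheets shrink → −242B.
Currency deposit 231 billion rupees: bank balance sheets expand → +231B.
FX sale 157 billion rupees: just an asset swap on bank balance sheets → 0.
Currency withdrawal 267 billion rupees: bank balance sheets shrink → −267B.
OMO sale (to banks) 478 billion rupees: just an asset swap on bank balance sheets → 0.
Net: −242 + 231 + 0 − 267 + 0 = -278 billion.

-278 billion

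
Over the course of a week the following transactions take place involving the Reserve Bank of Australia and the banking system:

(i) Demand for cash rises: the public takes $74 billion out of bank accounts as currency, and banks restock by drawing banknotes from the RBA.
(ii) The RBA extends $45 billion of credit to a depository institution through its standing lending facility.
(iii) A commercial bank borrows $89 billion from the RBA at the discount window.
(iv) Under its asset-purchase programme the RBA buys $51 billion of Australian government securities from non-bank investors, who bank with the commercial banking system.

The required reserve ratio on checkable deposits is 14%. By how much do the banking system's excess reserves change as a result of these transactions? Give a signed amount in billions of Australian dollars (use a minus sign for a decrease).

Currency withdrawal $74 billion: reserves −$74B, deposits −$74B.
Discount-window loan $45 billion: reserves +$45B, deposits 0.
Discount-window loan $89 billion: reserves +$89B, deposits 0.
Asset purchase (from non-banks) $51 billion: reserves +$51B, deposits +$51B.
Totals: Δreserves = +$111B, Δdeposits = −$23B.
Δrequired reserves = 14% × −$23B = −$3.22B.
Δexcess reserves = Δreserves − Δrequired = +$111B − (−$3.22B) = +$114.22 billion.

+$114.22 billion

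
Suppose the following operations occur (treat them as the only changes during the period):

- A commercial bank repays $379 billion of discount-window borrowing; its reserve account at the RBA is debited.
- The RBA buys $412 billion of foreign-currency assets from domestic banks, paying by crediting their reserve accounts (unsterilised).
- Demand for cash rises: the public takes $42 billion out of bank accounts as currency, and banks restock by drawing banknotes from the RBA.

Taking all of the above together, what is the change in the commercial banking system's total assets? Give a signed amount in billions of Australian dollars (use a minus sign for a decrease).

-$421 billion

RBA balance sheet:
  Assets:      Loans to banks −$379B, Foreign assets +$412B
  Liabilities: Bank reserves −$9B, Currency in circulation +$42B
Commercial banking system:
  Assets:      Reserves at CB −$9B, Foreign assets −$412B
  Liabilities: Checkable deposits −$42B, Borrowings from CB −$379B
Change in total bank assets = -$421 billion.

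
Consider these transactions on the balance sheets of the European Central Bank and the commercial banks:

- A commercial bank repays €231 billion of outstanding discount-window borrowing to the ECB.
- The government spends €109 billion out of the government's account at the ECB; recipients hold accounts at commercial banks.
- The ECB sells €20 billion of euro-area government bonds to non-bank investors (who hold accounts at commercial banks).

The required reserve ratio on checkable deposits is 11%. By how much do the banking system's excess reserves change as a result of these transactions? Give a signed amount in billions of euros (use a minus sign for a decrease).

Discount-window repayment €231 billion: reserves −€231B, deposits 0.
Government spending €109 billion: reserves +€109B, deposits +€109B.
Asset sale (to non-banks) €20 billion: reserves −€20B, deposits −€20B.
Totals: Δreserves = −€142B, Δdeposits = +€89B.
Δrequired reserves = 11% × +€89B = +€9.79B.
Δexcess reserves = Δreserves − Δrequired = −€142B − (+€9.79B) = -€151.79 billion.

-€151.79 billion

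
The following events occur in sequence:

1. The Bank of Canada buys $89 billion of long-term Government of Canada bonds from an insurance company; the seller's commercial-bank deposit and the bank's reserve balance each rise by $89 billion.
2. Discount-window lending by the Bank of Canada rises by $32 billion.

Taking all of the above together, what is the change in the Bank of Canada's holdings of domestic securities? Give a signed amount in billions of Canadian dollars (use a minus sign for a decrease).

Bank of Canada balance sheet:
  Assets:      Securities +$89B, Loans to banks +$32B
  Liabilities: Bank reserves +$121B
Commercial banking system:
  Assets:      Reserves at CB +$121B
  Liabilities: Checkable deposits +$89B, Borrowings from CB +$32B
So the change in the Bank of Canada's holdings of domestic securities is +$89 billion.

+$89 billion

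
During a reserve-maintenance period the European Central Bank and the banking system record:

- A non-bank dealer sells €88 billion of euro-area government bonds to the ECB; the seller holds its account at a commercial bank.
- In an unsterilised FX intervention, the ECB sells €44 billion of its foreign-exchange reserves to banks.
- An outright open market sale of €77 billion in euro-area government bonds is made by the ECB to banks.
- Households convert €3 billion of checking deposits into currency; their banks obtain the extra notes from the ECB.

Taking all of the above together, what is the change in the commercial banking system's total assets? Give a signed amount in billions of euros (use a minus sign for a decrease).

ECB balance sheet:
  Assets:      Securities +€11B, Foreign assets −€44B
  Liabilities: Bank reserves −€36B, Currency in circulation +€3B
Commercial banking system:
  Assets:      Reserves at CB −€36B, Securities +€77B, Foreign assets +€44B
  Liabilities: Checkable deposits +€85B
Change in total bank assets = +€85 billion.

+€85 billion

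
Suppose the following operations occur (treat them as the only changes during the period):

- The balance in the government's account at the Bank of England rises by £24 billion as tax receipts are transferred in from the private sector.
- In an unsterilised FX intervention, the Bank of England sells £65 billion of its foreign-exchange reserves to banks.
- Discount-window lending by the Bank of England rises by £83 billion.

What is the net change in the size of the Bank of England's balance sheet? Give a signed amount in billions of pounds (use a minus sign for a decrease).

Government account inflow £24 billion: only the composition of liabilities changes → 0.
FX sale £65 billion: a Bank of England asset is shed → −£65B.
Discount-window loan £83 billion: a Bank of England asset is acquired → +£83B.
Net: 0 − 65 + 83 = +£18 billion.

+£18 billion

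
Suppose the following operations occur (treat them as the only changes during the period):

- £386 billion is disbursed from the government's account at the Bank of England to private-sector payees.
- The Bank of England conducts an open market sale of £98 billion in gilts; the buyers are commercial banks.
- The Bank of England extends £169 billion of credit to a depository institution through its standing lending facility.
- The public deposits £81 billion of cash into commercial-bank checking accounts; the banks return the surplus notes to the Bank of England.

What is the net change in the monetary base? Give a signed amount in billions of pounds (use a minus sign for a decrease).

Government spending £386 billion: a non-base liability converts back to reserves → +£386B.
OMO sale (to banks) £98 billion: Bank of England balance sheet contracts → −£98B.
Discount-window loan £169 billion: Bank of England balance sheet expands → +£169B.
Currency deposit £81 billion: just a shift between currency and reserves — both are base money → 0.
Net: 386 − 98 + 169 + 0 = +£457 billion.

+£457 billion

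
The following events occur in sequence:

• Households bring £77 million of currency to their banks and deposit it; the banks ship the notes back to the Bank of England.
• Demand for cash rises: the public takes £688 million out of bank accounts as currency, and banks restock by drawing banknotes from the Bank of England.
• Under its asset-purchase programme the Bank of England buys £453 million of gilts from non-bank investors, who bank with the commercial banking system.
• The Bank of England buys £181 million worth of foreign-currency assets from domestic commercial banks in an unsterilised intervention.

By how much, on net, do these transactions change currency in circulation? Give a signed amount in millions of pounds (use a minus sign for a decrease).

Bank of England balance sheet:
  Assets:      Securities +£453M, Foreign assets +£181M
  Liabilities: Bank reserves +£23M, Currency in circulation +£611M
Commercial banking system:
  Assets:      Reserves at CB +£23M, Foreign assets −£181M
  Liabilities: Checkable deposits −£158M
So the change in currency in circulation is +£611 million.

+£611 million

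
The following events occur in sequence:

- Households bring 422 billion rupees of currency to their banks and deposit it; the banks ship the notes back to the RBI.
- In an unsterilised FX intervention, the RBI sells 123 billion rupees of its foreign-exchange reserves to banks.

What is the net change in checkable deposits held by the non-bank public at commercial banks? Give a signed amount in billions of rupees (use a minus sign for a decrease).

+422 billion

Currency deposit 422 billion rupees: non-bank counterparties' bank balances rise → +422B.
FX sale 123 billion rupees: the counterparty is a bank, so public deposits are unchanged → 0.
Net: 422 + 0 = +422 billion.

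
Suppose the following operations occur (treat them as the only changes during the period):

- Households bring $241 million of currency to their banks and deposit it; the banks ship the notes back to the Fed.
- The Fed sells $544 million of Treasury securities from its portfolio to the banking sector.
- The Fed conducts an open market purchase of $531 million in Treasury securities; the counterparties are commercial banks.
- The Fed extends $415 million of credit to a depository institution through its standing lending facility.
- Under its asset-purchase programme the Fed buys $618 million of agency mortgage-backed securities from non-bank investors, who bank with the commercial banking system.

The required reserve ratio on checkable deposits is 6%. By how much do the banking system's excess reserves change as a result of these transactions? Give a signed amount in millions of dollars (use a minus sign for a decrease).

Currency deposit $241 million: reserves +$241M, deposits +$241M.
OMO sale (to banks) $544 million: reserves −$544M, deposits 0.
OMO purchase (from banks) $531 million: reserves +$531M, deposits 0.
Discount-window loan $415 million: reserves +$415M, deposits 0.
Asset purchase (from non-banks) $618 million: reserves +$618M, deposits +$618M.
Totals: Δreserves = +$1261M, Δdeposits = +$859M.
Δrequired reserves = 6% × +$859M = +$51.54M.
Δexcess reserves = Δreserves − Δrequired = +$1261M − (+$51.54M) = +$1209.46 million.

+$1209.46 million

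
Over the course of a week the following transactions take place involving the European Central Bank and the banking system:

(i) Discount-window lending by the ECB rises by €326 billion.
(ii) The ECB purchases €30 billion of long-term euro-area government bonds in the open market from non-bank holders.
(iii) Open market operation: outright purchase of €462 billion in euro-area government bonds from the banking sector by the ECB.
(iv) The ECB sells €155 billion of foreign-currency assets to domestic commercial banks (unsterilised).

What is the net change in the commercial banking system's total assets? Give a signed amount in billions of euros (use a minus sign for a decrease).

ECB balance sheet:
  Assets:      Securities +€492B, Loans to banks +€326B, Foreign assets −€155B
  Liabilities: Bank reserves +€663B
Commercial banking system:
  Assets:      Reserves at CB +€663B, Securities −€462B, Foreign assets +€155B
  Liabilities: Checkable deposits +€30B, Borrowings from CB +€326B
Change in total bank assets = +€356 billion.

+€356 billion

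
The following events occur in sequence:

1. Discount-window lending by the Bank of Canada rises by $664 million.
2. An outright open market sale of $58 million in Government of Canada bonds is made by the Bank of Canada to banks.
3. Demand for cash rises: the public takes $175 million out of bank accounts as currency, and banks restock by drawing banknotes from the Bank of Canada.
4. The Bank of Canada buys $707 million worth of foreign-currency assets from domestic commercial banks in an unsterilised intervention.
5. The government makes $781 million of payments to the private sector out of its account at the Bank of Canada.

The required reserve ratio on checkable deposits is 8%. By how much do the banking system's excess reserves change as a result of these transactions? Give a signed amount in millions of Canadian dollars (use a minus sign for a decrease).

Discount-window loan $664 million: reserves +$664M, deposits 0.
OMO sale (to banks) $58 million: reserves −$58M, deposits 0.
Currency withdrawal $175 million: reserves −$175M, deposits −$175M.
FX purchase $707 million: reserves +$707M, deposits 0.
Government spending $781 million: reserves +$781M, deposits +$781M.
Totals: Δreserves = +$1919M, Δdeposits = +$606M.
Δrequired reserves = 8% × +$606M = +$48.48M.
Δexcess reserves = Δreserves − Δrequired = +$1919M − (+$48.48M) = +$1870.52 million.

+$1870.52 million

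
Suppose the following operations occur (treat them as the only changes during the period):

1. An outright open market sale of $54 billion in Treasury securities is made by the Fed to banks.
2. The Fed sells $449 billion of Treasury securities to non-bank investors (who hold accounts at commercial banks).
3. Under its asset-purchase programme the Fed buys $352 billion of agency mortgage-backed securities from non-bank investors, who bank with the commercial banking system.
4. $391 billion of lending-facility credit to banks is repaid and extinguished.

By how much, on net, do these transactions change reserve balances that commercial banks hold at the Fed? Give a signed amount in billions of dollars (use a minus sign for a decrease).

-$542 billion

OMO sale (to banks) $54 billion: the buying banks pay out of their reserve balances → −$54B.
Asset sale (to non-banks) $449 billion: the non-bank buyers' banks settle from reserves → −$449B.
Asset purchase (from non-banks) $352 billion: the Fed pays by crediting reserve accounts → +$352B.
Discount-window repayment $391 billion: repayment is debited from reserves → −$391B.
Net: −54 − 449 + 352 − 391 = -$542 billion.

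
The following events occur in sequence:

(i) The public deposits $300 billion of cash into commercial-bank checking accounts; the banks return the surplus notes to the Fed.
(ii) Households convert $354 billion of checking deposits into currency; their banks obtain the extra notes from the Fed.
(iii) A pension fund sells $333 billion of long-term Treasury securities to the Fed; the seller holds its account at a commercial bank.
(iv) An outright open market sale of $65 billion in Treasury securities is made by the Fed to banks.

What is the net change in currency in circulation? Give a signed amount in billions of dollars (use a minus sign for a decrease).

Fed balance sheet:
  Assets:      Securities +$268B
  Liabilities: Bank reserves +$214B, Currency in circulation +$54B
So the change in currency in circulation is +$54 billion.

+$54 billion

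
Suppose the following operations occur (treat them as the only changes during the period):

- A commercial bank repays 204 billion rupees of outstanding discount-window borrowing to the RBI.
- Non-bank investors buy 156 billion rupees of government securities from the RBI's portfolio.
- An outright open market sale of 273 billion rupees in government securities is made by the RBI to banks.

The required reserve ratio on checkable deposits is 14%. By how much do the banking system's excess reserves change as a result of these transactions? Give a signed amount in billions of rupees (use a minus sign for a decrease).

Discount-window repayment 204 billion rupees: reserves −204B, deposits 0.
Asset sale (to non-banks) 156 billion rupees: reserves −156B, deposits −156B.
OMO sale (to banks) 273 billion rupees: reserves −273B, deposits 0.
Totals: Δreserves = −633B, Δdeposits = −156B.
Δrequired reserves = 14% × −156B = −21.84B.
Δexcess reserves = Δreserves − Δrequired = −633B − (−21.84B) = -611.16 billion.

-611.16 billion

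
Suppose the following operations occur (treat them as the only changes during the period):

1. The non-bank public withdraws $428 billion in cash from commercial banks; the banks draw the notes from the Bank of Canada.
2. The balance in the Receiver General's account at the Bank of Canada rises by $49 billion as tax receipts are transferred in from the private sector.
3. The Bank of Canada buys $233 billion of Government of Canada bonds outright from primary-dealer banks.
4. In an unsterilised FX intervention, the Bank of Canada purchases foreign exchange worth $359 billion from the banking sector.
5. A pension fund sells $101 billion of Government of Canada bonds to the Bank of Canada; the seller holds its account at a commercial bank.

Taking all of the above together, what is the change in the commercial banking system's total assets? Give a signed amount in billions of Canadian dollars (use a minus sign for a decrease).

Bank of Canada balance sheet:
  Assets:      Securities +$334B, Foreign assets +$359B
  Liabilities: Bank reserves +$216B, Currency in circulation +$428B, Government deposits +$49B
Commercial banking system:
  Assets:      Reserves at CB +$216B, Securities −$233B, Foreign assets −$359B
  Liabilities: Checkable deposits −$376B
Change in total bank assets = -$376 billion.

-$376 billion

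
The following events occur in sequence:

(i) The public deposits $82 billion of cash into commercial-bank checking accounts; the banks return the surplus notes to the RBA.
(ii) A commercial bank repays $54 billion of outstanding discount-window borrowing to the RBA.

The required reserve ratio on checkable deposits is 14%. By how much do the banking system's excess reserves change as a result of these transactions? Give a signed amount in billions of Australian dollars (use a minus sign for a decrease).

Currency deposit $82 billion: reserves +$82B, deposits +$82B.
Discount-window repayment $54 billion: reserves −$54B, deposits 0.
Totals: Δreserves = +$28B, Δdeposits = +$82B.
Δrequired reserves = 14% × +$82B = +$11.48B.
Δexcess reserves = Δreserves − Δrequired = +$28B − (+$11.48B) = +$16.52 billion.

+$16.52 billion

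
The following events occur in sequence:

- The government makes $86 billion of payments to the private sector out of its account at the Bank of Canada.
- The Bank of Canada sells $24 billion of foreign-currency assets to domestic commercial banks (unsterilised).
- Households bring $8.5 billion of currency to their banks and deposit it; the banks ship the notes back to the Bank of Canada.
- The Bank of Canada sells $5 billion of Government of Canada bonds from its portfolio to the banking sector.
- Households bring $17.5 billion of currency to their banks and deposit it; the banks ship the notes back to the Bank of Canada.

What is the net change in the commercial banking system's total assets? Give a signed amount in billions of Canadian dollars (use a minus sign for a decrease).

Government spending $86 billion: bank balance sheets expand → +$86B.
FX sale $24 billion: just an asset swap on bank balance sheets → 0.
Currency deposit $8.5 billion: bank balance sheets expand → +$8.5B.
OMO sale (to banks) $5 billion: just an asset swap on bank balance sheets → 0.
Currency deposit $17.5 billion: bank balance sheets expand → +$17.5B.
Net: 86 + 0 + 8.5 + 0 + 17.5 = +$112 billion.

+$112 billion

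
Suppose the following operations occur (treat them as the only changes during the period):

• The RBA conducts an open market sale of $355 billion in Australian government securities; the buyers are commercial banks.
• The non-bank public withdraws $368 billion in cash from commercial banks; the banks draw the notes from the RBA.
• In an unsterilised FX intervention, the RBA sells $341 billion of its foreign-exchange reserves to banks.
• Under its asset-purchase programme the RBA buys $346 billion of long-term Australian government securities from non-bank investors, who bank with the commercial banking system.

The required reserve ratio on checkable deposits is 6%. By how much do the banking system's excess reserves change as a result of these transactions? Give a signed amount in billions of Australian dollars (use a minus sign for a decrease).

OMO sale (to banks) $355 billion: reserves −$355B, deposits 0.
Currency withdrawal $368 billion: reserves −$368B, deposits −$368B.
FX sale $341 billion: reserves −$341B, deposits 0.
Asset purchase (from non-banks) $346 billion: reserves +$346B, deposits +$346B.
Totals: Δreserves = −$718B, Δdeposits = −$22B.
Δrequired reserves = 6% × −$22B = −$1.32B.
Δexcess reserves = Δreserves − Δrequired = −$718B − (−$1.32B) = -$716.68 billion.

-$716.68 billion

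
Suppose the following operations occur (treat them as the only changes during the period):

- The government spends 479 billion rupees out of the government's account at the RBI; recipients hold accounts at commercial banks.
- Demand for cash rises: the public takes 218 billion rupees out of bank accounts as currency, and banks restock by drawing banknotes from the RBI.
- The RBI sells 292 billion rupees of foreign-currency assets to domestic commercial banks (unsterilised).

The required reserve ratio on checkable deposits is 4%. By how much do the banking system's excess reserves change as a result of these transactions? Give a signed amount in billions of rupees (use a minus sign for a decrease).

Government spending 479 billion rupees: reserves +479B, deposits +479B.
Currency withdrawal 218 billion rupees: reserves −218B, deposits −218B.
FX sale 292 billion rupees: reserves −292B, deposits 0.
Totals: Δreserves = −31B, Δdeposits = +261B.
Δrequired reserves = 4% × +261B = +10.44B.
Δexcess reserves = Δreserves − Δrequired = −31B − (+10.44B) = -41.44 billion.

-41.44 billion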